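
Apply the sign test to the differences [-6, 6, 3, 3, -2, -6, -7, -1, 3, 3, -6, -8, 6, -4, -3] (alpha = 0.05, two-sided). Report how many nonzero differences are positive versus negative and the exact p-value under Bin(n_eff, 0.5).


Step 1: Discard zero differences. Original n = 15; n_eff = number of nonzero differences = 15.
Nonzero differences (with sign): -6, +6, +3, +3, -2, -6, -7, -1, +3, +3, -6, -8, +6, -4, -3
Step 2: Count signs: positive = 6, negative = 9.
Step 3: Under H0: P(positive) = 0.5, so the number of positives S ~ Bin(15, 0.5).
Step 4: Two-sided exact p-value = sum of Bin(15,0.5) probabilities at or below the observed probability = 0.607239.
Step 5: alpha = 0.05. fail to reject H0.

n_eff = 15, pos = 6, neg = 9, p = 0.607239, fail to reject H0.


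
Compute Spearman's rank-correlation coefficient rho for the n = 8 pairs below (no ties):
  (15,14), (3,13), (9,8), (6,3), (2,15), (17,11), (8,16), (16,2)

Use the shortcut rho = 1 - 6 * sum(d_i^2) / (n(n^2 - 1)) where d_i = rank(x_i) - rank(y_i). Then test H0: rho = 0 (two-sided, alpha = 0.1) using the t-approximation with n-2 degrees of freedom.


Step 1: Rank x and y separately (midranks; no ties here).
rank(x): 15->6, 3->2, 9->5, 6->3, 2->1, 17->8, 8->4, 16->7
rank(y): 14->6, 13->5, 8->3, 3->2, 15->7, 11->4, 16->8, 2->1
Step 2: d_i = R_x(i) - R_y(i); compute d_i^2.
  (6-6)^2=0, (2-5)^2=9, (5-3)^2=4, (3-2)^2=1, (1-7)^2=36, (8-4)^2=16, (4-8)^2=16, (7-1)^2=36
sum(d^2) = 118.
Step 3: rho = 1 - 6*118 / (8*(8^2 - 1)) = 1 - 708/504 = -0.404762.
Step 4: Under H0, t = rho * sqrt((n-2)/(1-rho^2)) = -1.0842 ~ t(6).
Step 5: Two-sided p-value from the t-distribution with 6 df = 0.319889.
Step 6: alpha = 0.1. fail to reject H0.

rho = -0.4048, p = 0.319889, fail to reject H0 at alpha = 0.1.


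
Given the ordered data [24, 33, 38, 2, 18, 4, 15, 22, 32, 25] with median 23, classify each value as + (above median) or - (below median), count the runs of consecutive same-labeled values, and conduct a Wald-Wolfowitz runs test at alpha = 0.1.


Step 1: Compute median = 23; label A = above, B = below.
Labels in order: AAABBBBBAA  (n_A = 5, n_B = 5)
Step 2: Count runs R = 3.
Step 3: Under H0 (random ordering), E[R] = 2*n_A*n_B/(n_A+n_B) + 1 = 2*5*5/10 + 1 = 6.0000.
        Var[R] = 2*n_A*n_B*(2*n_A*n_B - n_A - n_B) / ((n_A+n_B)^2 * (n_A+n_B-1)) = 2000/900 = 2.2222.
        SD[R] = 1.4907.
Step 4: Continuity-corrected z = (R + 0.5 - E[R]) / SD[R] = (3 + 0.5 - 6.0000) / 1.4907 = -1.6771.
Step 5: Two-sided p-value via normal approximation = 2*(1 - Phi(|z|)) = 0.093533.
Step 6: alpha = 0.1. reject H0.

R = 3, z = -1.6771, p = 0.093533, reject H0.


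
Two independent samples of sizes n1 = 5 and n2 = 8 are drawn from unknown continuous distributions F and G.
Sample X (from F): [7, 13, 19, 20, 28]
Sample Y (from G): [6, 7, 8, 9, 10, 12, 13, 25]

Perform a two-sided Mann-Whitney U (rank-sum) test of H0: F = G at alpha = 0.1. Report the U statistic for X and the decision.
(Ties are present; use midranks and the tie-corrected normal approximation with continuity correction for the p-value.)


Step 1: Combine and sort all 13 observations; assign midranks.
sorted (value, group): (6,Y), (7,X), (7,Y), (8,Y), (9,Y), (10,Y), (12,Y), (13,X), (13,Y), (19,X), (20,X), (25,Y), (28,X)
ranks: 6->1, 7->2.5, 7->2.5, 8->4, 9->5, 10->6, 12->7, 13->8.5, 13->8.5, 19->10, 20->11, 25->12, 28->13
Step 2: Rank sum for X: R1 = 2.5 + 8.5 + 10 + 11 + 13 = 45.
Step 3: U_X = R1 - n1(n1+1)/2 = 45 - 5*6/2 = 45 - 15 = 30.
       U_Y = n1*n2 - U_X = 40 - 30 = 10.
Step 4: Ties are present, so use the tie-corrected normal approximation (with continuity correction) for the p-value.
Step 5: p-value = 0.163169; compare to alpha = 0.1. fail to reject H0.

U_X = 30, p = 0.163169, fail to reject H0 at alpha = 0.1.


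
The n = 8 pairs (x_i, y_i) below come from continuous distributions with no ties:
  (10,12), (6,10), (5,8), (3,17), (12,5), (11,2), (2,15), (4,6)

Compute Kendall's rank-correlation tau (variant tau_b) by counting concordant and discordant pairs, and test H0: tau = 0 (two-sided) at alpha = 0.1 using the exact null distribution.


Step 1: Enumerate the 28 unordered pairs (i,j) with i<j and classify each by sign(x_j-x_i) * sign(y_j-y_i).
  (1,2):dx=-4,dy=-2->C; (1,3):dx=-5,dy=-4->C; (1,4):dx=-7,dy=+5->D; (1,5):dx=+2,dy=-7->D
  (1,6):dx=+1,dy=-10->D; (1,7):dx=-8,dy=+3->D; (1,8):dx=-6,dy=-6->C; (2,3):dx=-1,dy=-2->C
  (2,4):dx=-3,dy=+7->D; (2,5):dx=+6,dy=-5->D; (2,6):dx=+5,dy=-8->D; (2,7):dx=-4,dy=+5->D
  (2,8):dx=-2,dy=-4->C; (3,4):dx=-2,dy=+9->D; (3,5):dx=+7,dy=-3->D; (3,6):dx=+6,dy=-6->D
  (3,7):dx=-3,dy=+7->D; (3,8):dx=-1,dy=-2->C; (4,5):dx=+9,dy=-12->D; (4,6):dx=+8,dy=-15->D
  (4,7):dx=-1,dy=-2->C; (4,8):dx=+1,dy=-11->D; (5,6):dx=-1,dy=-3->C; (5,7):dx=-10,dy=+10->D
  (5,8):dx=-8,dy=+1->D; (6,7):dx=-9,dy=+13->D; (6,8):dx=-7,dy=+4->D; (7,8):dx=+2,dy=-9->D
Step 2: C = 8, D = 20, total pairs = 28.
Step 3: tau = (C - D)/(n(n-1)/2) = (8 - 20)/28 = -0.428571.
Step 4: Exact two-sided p-value (enumerate n! = 40320 permutations of y under H0): p = 0.178869.
Step 5: alpha = 0.1. fail to reject H0.

tau_b = -0.4286 (C=8, D=20), p = 0.178869, fail to reject H0.


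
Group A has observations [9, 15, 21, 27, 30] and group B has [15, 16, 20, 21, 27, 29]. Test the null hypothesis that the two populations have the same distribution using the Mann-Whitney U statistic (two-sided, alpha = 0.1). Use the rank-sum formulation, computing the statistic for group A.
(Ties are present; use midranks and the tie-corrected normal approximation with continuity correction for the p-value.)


Step 1: Combine and sort all 11 observations; assign midranks.
sorted (value, group): (9,X), (15,X), (15,Y), (16,Y), (20,Y), (21,X), (21,Y), (27,X), (27,Y), (29,Y), (30,X)
ranks: 9->1, 15->2.5, 15->2.5, 16->4, 20->5, 21->6.5, 21->6.5, 27->8.5, 27->8.5, 29->10, 30->11
Step 2: Rank sum for X: R1 = 1 + 2.5 + 6.5 + 8.5 + 11 = 29.5.
Step 3: U_X = R1 - n1(n1+1)/2 = 29.5 - 5*6/2 = 29.5 - 15 = 14.5.
       U_Y = n1*n2 - U_X = 30 - 14.5 = 15.5.
Step 4: Ties are present, so use the tie-corrected normal approximation (with continuity correction) for the p-value.
Step 5: p-value = 1.000000; compare to alpha = 0.1. fail to reject H0.

U_X = 14.5, p = 1.000000, fail to reject H0 at alpha = 0.1.


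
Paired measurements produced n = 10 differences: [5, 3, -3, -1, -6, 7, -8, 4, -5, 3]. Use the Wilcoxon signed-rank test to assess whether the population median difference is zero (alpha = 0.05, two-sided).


Step 1: Drop any zero differences (none here) and take |d_i|.
|d| = [5, 3, 3, 1, 6, 7, 8, 4, 5, 3]
Step 2: Midrank |d_i| (ties get averaged ranks).
ranks: |5|->6.5, |3|->3, |3|->3, |1|->1, |6|->8, |7|->9, |8|->10, |4|->5, |5|->6.5, |3|->3
Step 3: Attach original signs; sum ranks with positive sign and with negative sign.
W+ = 6.5 + 3 + 9 + 5 + 3 = 26.5
W- = 3 + 1 + 8 + 10 + 6.5 = 28.5
(Check: W+ + W- = 55 should equal n(n+1)/2 = 55.)
Step 4: Test statistic W = min(W+, W-) = 26.5.
Step 5: Ties in |d|, so use the tie-corrected normal approximation.
        E[W] = n(n+1)/4 = 10*11/4 = 27.5.
        Tie groups: |d|=3 (t=3), |d|=5 (t=2); sum(t^3 - t) = 30.
        Var[W] = n(n+1)(2n+1)/24 - sum(t^3-t)/48 = 2310/24 - 30/48 = 95.625.
        z = (W - E[W]) / sqrt(Var[W]) = (26.5 - 27.5) / 9.7788 = -0.1023.
        Two-sided p = 2*Phi(z) = 0.918549.
Step 6: alpha = 0.05. fail to reject H0.

W+ = 26.5, W- = 28.5, W = min = 26.5, p = 0.918549, fail to reject H0.


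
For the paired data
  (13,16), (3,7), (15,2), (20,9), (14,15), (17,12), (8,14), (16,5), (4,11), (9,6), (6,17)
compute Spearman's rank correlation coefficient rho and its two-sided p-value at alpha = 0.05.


Step 1: Rank x and y separately (midranks; no ties here).
rank(x): 13->6, 3->1, 15->8, 20->11, 14->7, 17->10, 8->4, 16->9, 4->2, 9->5, 6->3
rank(y): 16->10, 7->4, 2->1, 9->5, 15->9, 12->7, 14->8, 5->2, 11->6, 6->3, 17->11
Step 2: d_i = R_x(i) - R_y(i); compute d_i^2.
  (6-10)^2=16, (1-4)^2=9, (8-1)^2=49, (11-5)^2=36, (7-9)^2=4, (10-7)^2=9, (4-8)^2=16, (9-2)^2=49, (2-6)^2=16, (5-3)^2=4, (3-11)^2=64
sum(d^2) = 272.
Step 3: rho = 1 - 6*272 / (11*(11^2 - 1)) = 1 - 1632/1320 = -0.236364.
Step 4: Under H0, t = rho * sqrt((n-2)/(1-rho^2)) = -0.7298 ~ t(9).
Step 5: Two-sided p-value from the t-distribution with 9 df = 0.484091.
Step 6: alpha = 0.05. fail to reject H0.

rho = -0.2364, p = 0.484091, fail to reject H0 at alpha = 0.05.


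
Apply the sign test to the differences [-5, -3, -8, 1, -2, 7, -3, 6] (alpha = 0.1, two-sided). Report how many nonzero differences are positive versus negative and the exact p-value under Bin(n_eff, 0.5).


Step 1: Discard zero differences. Original n = 8; n_eff = number of nonzero differences = 8.
Nonzero differences (with sign): -5, -3, -8, +1, -2, +7, -3, +6
Step 2: Count signs: positive = 3, negative = 5.
Step 3: Under H0: P(positive) = 0.5, so the number of positives S ~ Bin(8, 0.5).
Step 4: Two-sided exact p-value = sum of Bin(8,0.5) probabilities at or below the observed probability = 0.726562.
Step 5: alpha = 0.1. fail to reject H0.

n_eff = 8, pos = 3, neg = 5, p = 0.726562, fail to reject H0.


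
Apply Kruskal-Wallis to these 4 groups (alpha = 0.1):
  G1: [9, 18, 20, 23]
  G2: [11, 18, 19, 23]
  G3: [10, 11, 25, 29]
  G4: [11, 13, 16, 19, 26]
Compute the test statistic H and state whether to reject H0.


Step 1: Combine all N = 17 observations and assign midranks.
sorted (value, group, rank): (9,G1,1), (10,G3,2), (11,G2,4), (11,G3,4), (11,G4,4), (13,G4,6), (16,G4,7), (18,G1,8.5), (18,G2,8.5), (19,G2,10.5), (19,G4,10.5), (20,G1,12), (23,G1,13.5), (23,G2,13.5), (25,G3,15), (26,G4,16), (29,G3,17)
Step 2: Sum ranks within each group.
R_1 = 35 (n_1 = 4)
R_2 = 36.5 (n_2 = 4)
R_3 = 38 (n_3 = 4)
R_4 = 43.5 (n_4 = 5)
Step 3: H = 12/(N(N+1)) * sum(R_i^2/n_i) - 3(N+1)
     = 12/(17*18) * (35^2/4 + 36.5^2/4 + 38^2/4 + 43.5^2/5) - 3*18
     = 0.039216 * 1378.76 - 54
     = 0.069118.
Step 4: Ties present; correction factor C = 1 - 42/(17^3 - 17) = 0.991422. Corrected H = 0.069118 / 0.991422 = 0.069716.
Step 5: Under H0, H ~ chi^2(3); p-value = 0.995205.
Step 6: alpha = 0.1. fail to reject H0.

H = 0.0697, df = 3, p = 0.995205, fail to reject H0.


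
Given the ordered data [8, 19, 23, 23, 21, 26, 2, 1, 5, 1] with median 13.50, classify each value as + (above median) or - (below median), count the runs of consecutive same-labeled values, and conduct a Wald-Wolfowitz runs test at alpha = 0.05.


Step 1: Compute median = 13.50; label A = above, B = below.
Labels in order: BAAAAABBBB  (n_A = 5, n_B = 5)
Step 2: Count runs R = 3.
Step 3: Under H0 (random ordering), E[R] = 2*n_A*n_B/(n_A+n_B) + 1 = 2*5*5/10 + 1 = 6.0000.
        Var[R] = 2*n_A*n_B*(2*n_A*n_B - n_A - n_B) / ((n_A+n_B)^2 * (n_A+n_B-1)) = 2000/900 = 2.2222.
        SD[R] = 1.4907.
Step 4: Continuity-corrected z = (R + 0.5 - E[R]) / SD[R] = (3 + 0.5 - 6.0000) / 1.4907 = -1.6771.
Step 5: Two-sided p-value via normal approximation = 2*(1 - Phi(|z|)) = 0.093533.
Step 6: alpha = 0.05. fail to reject H0.

R = 3, z = -1.6771, p = 0.093533, fail to reject H0.


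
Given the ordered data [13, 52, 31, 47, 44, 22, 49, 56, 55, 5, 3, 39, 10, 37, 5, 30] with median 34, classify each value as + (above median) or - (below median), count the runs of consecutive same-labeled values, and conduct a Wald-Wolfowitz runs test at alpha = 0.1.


Step 1: Compute median = 34; label A = above, B = below.
Labels in order: BABAABAAABBABABB  (n_A = 8, n_B = 8)
Step 2: Count runs R = 11.
Step 3: Under H0 (random ordering), E[R] = 2*n_A*n_B/(n_A+n_B) + 1 = 2*8*8/16 + 1 = 9.0000.
        Var[R] = 2*n_A*n_B*(2*n_A*n_B - n_A - n_B) / ((n_A+n_B)^2 * (n_A+n_B-1)) = 14336/3840 = 3.7333.
        SD[R] = 1.9322.
Step 4: Continuity-corrected z = (R - 0.5 - E[R]) / SD[R] = (11 - 0.5 - 9.0000) / 1.9322 = 0.7763.
Step 5: Two-sided p-value via normal approximation = 2*(1 - Phi(|z|)) = 0.437558.
Step 6: alpha = 0.1. fail to reject H0.

R = 11, z = 0.7763, p = 0.437558, fail to reject H0.


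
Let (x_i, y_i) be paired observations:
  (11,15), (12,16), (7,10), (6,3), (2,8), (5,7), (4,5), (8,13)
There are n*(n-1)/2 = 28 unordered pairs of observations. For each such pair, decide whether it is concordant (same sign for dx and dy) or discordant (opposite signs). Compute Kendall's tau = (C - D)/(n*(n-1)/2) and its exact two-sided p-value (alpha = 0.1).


Step 1: Enumerate the 28 unordered pairs (i,j) with i<j and classify each by sign(x_j-x_i) * sign(y_j-y_i).
  (1,2):dx=+1,dy=+1->C; (1,3):dx=-4,dy=-5->C; (1,4):dx=-5,dy=-12->C; (1,5):dx=-9,dy=-7->C
  (1,6):dx=-6,dy=-8->C; (1,7):dx=-7,dy=-10->C; (1,8):dx=-3,dy=-2->C; (2,3):dx=-5,dy=-6->C
  (2,4):dx=-6,dy=-13->C; (2,5):dx=-10,dy=-8->C; (2,6):dx=-7,dy=-9->C; (2,7):dx=-8,dy=-11->C
  (2,8):dx=-4,dy=-3->C; (3,4):dx=-1,dy=-7->C; (3,5):dx=-5,dy=-2->C; (3,6):dx=-2,dy=-3->C
  (3,7):dx=-3,dy=-5->C; (3,8):dx=+1,dy=+3->C; (4,5):dx=-4,dy=+5->D; (4,6):dx=-1,dy=+4->D
  (4,7):dx=-2,dy=+2->D; (4,8):dx=+2,dy=+10->C; (5,6):dx=+3,dy=-1->D; (5,7):dx=+2,dy=-3->D
  (5,8):dx=+6,dy=+5->C; (6,7):dx=-1,dy=-2->C; (6,8):dx=+3,dy=+6->C; (7,8):dx=+4,dy=+8->C
Step 2: C = 23, D = 5, total pairs = 28.
Step 3: tau = (C - D)/(n(n-1)/2) = (23 - 5)/28 = 0.642857.
Step 4: Exact two-sided p-value (enumerate n! = 40320 permutations of y under H0): p = 0.031151.
Step 5: alpha = 0.1. reject H0.

tau_b = 0.6429 (C=23, D=5), p = 0.031151, reject H0.


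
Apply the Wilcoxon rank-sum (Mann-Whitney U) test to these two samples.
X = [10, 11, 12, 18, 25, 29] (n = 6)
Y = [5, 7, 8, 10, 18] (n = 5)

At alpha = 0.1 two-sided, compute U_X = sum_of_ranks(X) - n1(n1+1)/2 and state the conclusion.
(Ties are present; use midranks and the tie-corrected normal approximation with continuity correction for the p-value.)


Step 1: Combine and sort all 11 observations; assign midranks.
sorted (value, group): (5,Y), (7,Y), (8,Y), (10,X), (10,Y), (11,X), (12,X), (18,X), (18,Y), (25,X), (29,X)
ranks: 5->1, 7->2, 8->3, 10->4.5, 10->4.5, 11->6, 12->7, 18->8.5, 18->8.5, 25->10, 29->11
Step 2: Rank sum for X: R1 = 4.5 + 6 + 7 + 8.5 + 10 + 11 = 47.
Step 3: U_X = R1 - n1(n1+1)/2 = 47 - 6*7/2 = 47 - 21 = 26.
       U_Y = n1*n2 - U_X = 30 - 26 = 4.
Step 4: Ties are present, so use the tie-corrected normal approximation (with continuity correction) for the p-value.
Step 5: p-value = 0.054129; compare to alpha = 0.1. reject H0.

U_X = 26, p = 0.054129, reject H0 at alpha = 0.1.


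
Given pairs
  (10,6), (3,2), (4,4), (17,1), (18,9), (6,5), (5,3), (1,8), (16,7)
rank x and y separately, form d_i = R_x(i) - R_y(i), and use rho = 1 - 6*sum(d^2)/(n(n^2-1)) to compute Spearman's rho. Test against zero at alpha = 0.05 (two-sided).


Step 1: Rank x and y separately (midranks; no ties here).
rank(x): 10->6, 3->2, 4->3, 17->8, 18->9, 6->5, 5->4, 1->1, 16->7
rank(y): 6->6, 2->2, 4->4, 1->1, 9->9, 5->5, 3->3, 8->8, 7->7
Step 2: d_i = R_x(i) - R_y(i); compute d_i^2.
  (6-6)^2=0, (2-2)^2=0, (3-4)^2=1, (8-1)^2=49, (9-9)^2=0, (5-5)^2=0, (4-3)^2=1, (1-8)^2=49, (7-7)^2=0
sum(d^2) = 100.
Step 3: rho = 1 - 6*100 / (9*(9^2 - 1)) = 1 - 600/720 = 0.166667.
Step 4: Under H0, t = rho * sqrt((n-2)/(1-rho^2)) = 0.4472 ~ t(7).
Step 5: Two-sided p-value from the t-distribution with 7 df = 0.668231.
Step 6: alpha = 0.05. fail to reject H0.

rho = 0.1667, p = 0.668231, fail to reject H0 at alpha = 0.05.


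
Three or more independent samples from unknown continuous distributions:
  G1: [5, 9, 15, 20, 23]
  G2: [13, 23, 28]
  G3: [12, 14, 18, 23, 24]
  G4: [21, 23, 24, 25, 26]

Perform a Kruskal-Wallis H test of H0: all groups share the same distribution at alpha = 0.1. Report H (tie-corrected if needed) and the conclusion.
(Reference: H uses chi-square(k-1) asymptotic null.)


Step 1: Combine all N = 18 observations and assign midranks.
sorted (value, group, rank): (5,G1,1), (9,G1,2), (12,G3,3), (13,G2,4), (14,G3,5), (15,G1,6), (18,G3,7), (20,G1,8), (21,G4,9), (23,G1,11.5), (23,G2,11.5), (23,G3,11.5), (23,G4,11.5), (24,G3,14.5), (24,G4,14.5), (25,G4,16), (26,G4,17), (28,G2,18)
Step 2: Sum ranks within each group.
R_1 = 28.5 (n_1 = 5)
R_2 = 33.5 (n_2 = 3)
R_3 = 41 (n_3 = 5)
R_4 = 68 (n_4 = 5)
Step 3: H = 12/(N(N+1)) * sum(R_i^2/n_i) - 3(N+1)
     = 12/(18*19) * (28.5^2/5 + 33.5^2/3 + 41^2/5 + 68^2/5) - 3*19
     = 0.035088 * 1797.53 - 57
     = 6.071345.
Step 4: Ties present; correction factor C = 1 - 66/(18^3 - 18) = 0.988648. Corrected H = 6.071345 / 0.988648 = 6.141058.
Step 5: Under H0, H ~ chi^2(3); p-value = 0.104946.
Step 6: alpha = 0.1. fail to reject H0.

H = 6.1411, df = 3, p = 0.104946, fail to reject H0.


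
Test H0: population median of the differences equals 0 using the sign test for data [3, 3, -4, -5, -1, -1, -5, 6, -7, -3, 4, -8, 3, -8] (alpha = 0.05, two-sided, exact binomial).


Step 1: Discard zero differences. Original n = 14; n_eff = number of nonzero differences = 14.
Nonzero differences (with sign): +3, +3, -4, -5, -1, -1, -5, +6, -7, -3, +4, -8, +3, -8
Step 2: Count signs: positive = 5, negative = 9.
Step 3: Under H0: P(positive) = 0.5, so the number of positives S ~ Bin(14, 0.5).
Step 4: Two-sided exact p-value = sum of Bin(14,0.5) probabilities at or below the observed probability = 0.423950.
Step 5: alpha = 0.05. fail to reject H0.

n_eff = 14, pos = 5, neg = 9, p = 0.423950, fail to reject H0.


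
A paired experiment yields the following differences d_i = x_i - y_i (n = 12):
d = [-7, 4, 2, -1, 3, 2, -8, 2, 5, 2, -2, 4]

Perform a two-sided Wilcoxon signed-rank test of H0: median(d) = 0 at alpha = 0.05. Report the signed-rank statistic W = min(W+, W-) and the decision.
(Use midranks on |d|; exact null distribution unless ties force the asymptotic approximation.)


Step 1: Drop any zero differences (none here) and take |d_i|.
|d| = [7, 4, 2, 1, 3, 2, 8, 2, 5, 2, 2, 4]
Step 2: Midrank |d_i| (ties get averaged ranks).
ranks: |7|->11, |4|->8.5, |2|->4, |1|->1, |3|->7, |2|->4, |8|->12, |2|->4, |5|->10, |2|->4, |2|->4, |4|->8.5
Step 3: Attach original signs; sum ranks with positive sign and with negative sign.
W+ = 8.5 + 4 + 7 + 4 + 4 + 10 + 4 + 8.5 = 50
W- = 11 + 1 + 12 + 4 = 28
(Check: W+ + W- = 78 should equal n(n+1)/2 = 78.)
Step 4: Test statistic W = min(W+, W-) = 28.
Step 5: Ties in |d|, so use the tie-corrected normal approximation.
        E[W] = n(n+1)/4 = 12*13/4 = 39.
        Tie groups: |d|=2 (t=5), |d|=4 (t=2); sum(t^3 - t) = 126.
        Var[W] = n(n+1)(2n+1)/24 - sum(t^3-t)/48 = 3900/24 - 126/48 = 159.875.
        z = (W - E[W]) / sqrt(Var[W]) = (28 - 39) / 12.6442 = -0.8700.
        Two-sided p = 2*Phi(z) = 0.384319.
Step 6: alpha = 0.05. fail to reject H0.

W+ = 50, W- = 28, W = min = 28, p = 0.384319, fail to reject H0.


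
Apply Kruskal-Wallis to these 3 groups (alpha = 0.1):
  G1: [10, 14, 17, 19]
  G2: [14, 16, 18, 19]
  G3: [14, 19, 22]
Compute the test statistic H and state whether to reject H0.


Step 1: Combine all N = 11 observations and assign midranks.
sorted (value, group, rank): (10,G1,1), (14,G1,3), (14,G2,3), (14,G3,3), (16,G2,5), (17,G1,6), (18,G2,7), (19,G1,9), (19,G2,9), (19,G3,9), (22,G3,11)
Step 2: Sum ranks within each group.
R_1 = 19 (n_1 = 4)
R_2 = 24 (n_2 = 4)
R_3 = 23 (n_3 = 3)
Step 3: H = 12/(N(N+1)) * sum(R_i^2/n_i) - 3(N+1)
     = 12/(11*12) * (19^2/4 + 24^2/4 + 23^2/3) - 3*12
     = 0.090909 * 410.583 - 36
     = 1.325758.
Step 4: Ties present; correction factor C = 1 - 48/(11^3 - 11) = 0.963636. Corrected H = 1.325758 / 0.963636 = 1.375786.
Step 5: Under H0, H ~ chi^2(2); p-value = 0.502634.
Step 6: alpha = 0.1. fail to reject H0.

H = 1.3758, df = 2, p = 0.502634, fail to reject H0.


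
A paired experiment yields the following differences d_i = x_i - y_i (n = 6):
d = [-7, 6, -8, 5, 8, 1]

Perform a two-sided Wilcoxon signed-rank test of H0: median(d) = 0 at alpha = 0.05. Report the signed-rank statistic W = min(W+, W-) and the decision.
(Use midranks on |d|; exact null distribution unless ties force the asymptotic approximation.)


Step 1: Drop any zero differences (none here) and take |d_i|.
|d| = [7, 6, 8, 5, 8, 1]
Step 2: Midrank |d_i| (ties get averaged ranks).
ranks: |7|->4, |6|->3, |8|->5.5, |5|->2, |8|->5.5, |1|->1
Step 3: Attach original signs; sum ranks with positive sign and with negative sign.
W+ = 3 + 2 + 5.5 + 1 = 11.5
W- = 4 + 5.5 = 9.5
(Check: W+ + W- = 21 should equal n(n+1)/2 = 21.)
Step 4: Test statistic W = min(W+, W-) = 9.5.
Step 5: Ties in |d|, so use the tie-corrected normal approximation.
        E[W] = n(n+1)/4 = 6*7/4 = 10.5.
        Tie groups: |d|=8 (t=2); sum(t^3 - t) = 6.
        Var[W] = n(n+1)(2n+1)/24 - sum(t^3-t)/48 = 546/24 - 6/48 = 22.625.
        z = (W - E[W]) / sqrt(Var[W]) = (9.5 - 10.5) / 4.7566 = -0.2102.
        Two-sided p = 2*Phi(z) = 0.833484.
Step 6: alpha = 0.05. fail to reject H0.

W+ = 11.5, W- = 9.5, W = min = 9.5, p = 0.833484, fail to reject H0.


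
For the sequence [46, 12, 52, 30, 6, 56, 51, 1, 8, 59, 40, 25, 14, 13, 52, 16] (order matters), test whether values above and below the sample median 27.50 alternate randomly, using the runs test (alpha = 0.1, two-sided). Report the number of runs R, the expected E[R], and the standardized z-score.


Step 1: Compute median = 27.50; label A = above, B = below.
Labels in order: ABAABAABBAABBBAB  (n_A = 8, n_B = 8)
Step 2: Count runs R = 10.
Step 3: Under H0 (random ordering), E[R] = 2*n_A*n_B/(n_A+n_B) + 1 = 2*8*8/16 + 1 = 9.0000.
        Var[R] = 2*n_A*n_B*(2*n_A*n_B - n_A - n_B) / ((n_A+n_B)^2 * (n_A+n_B-1)) = 14336/3840 = 3.7333.
        SD[R] = 1.9322.
Step 4: Continuity-corrected z = (R - 0.5 - E[R]) / SD[R] = (10 - 0.5 - 9.0000) / 1.9322 = 0.2588.
Step 5: Two-sided p-value via normal approximation = 2*(1 - Phi(|z|)) = 0.795809.
Step 6: alpha = 0.1. fail to reject H0.

R = 10, z = 0.2588, p = 0.795809, fail to reject H0.


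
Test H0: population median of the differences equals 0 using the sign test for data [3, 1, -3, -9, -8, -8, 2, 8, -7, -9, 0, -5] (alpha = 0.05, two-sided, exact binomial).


Step 1: Discard zero differences. Original n = 12; n_eff = number of nonzero differences = 11.
Nonzero differences (with sign): +3, +1, -3, -9, -8, -8, +2, +8, -7, -9, -5
Step 2: Count signs: positive = 4, negative = 7.
Step 3: Under H0: P(positive) = 0.5, so the number of positives S ~ Bin(11, 0.5).
Step 4: Two-sided exact p-value = sum of Bin(11,0.5) probabilities at or below the observed probability = 0.548828.
Step 5: alpha = 0.05. fail to reject H0.

n_eff = 11, pos = 4, neg = 7, p = 0.548828, fail to reject H0.


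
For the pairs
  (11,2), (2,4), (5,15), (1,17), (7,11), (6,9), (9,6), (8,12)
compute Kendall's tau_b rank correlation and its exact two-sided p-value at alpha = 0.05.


Step 1: Enumerate the 28 unordered pairs (i,j) with i<j and classify each by sign(x_j-x_i) * sign(y_j-y_i).
  (1,2):dx=-9,dy=+2->D; (1,3):dx=-6,dy=+13->D; (1,4):dx=-10,dy=+15->D; (1,5):dx=-4,dy=+9->D
  (1,6):dx=-5,dy=+7->D; (1,7):dx=-2,dy=+4->D; (1,8):dx=-3,dy=+10->D; (2,3):dx=+3,dy=+11->C
  (2,4):dx=-1,dy=+13->D; (2,5):dx=+5,dy=+7->C; (2,6):dx=+4,dy=+5->C; (2,7):dx=+7,dy=+2->C
  (2,8):dx=+6,dy=+8->C; (3,4):dx=-4,dy=+2->D; (3,5):dx=+2,dy=-4->D; (3,6):dx=+1,dy=-6->D
  (3,7):dx=+4,dy=-9->D; (3,8):dx=+3,dy=-3->D; (4,5):dx=+6,dy=-6->D; (4,6):dx=+5,dy=-8->D
  (4,7):dx=+8,dy=-11->D; (4,8):dx=+7,dy=-5->D; (5,6):dx=-1,dy=-2->C; (5,7):dx=+2,dy=-5->D
  (5,8):dx=+1,dy=+1->C; (6,7):dx=+3,dy=-3->D; (6,8):dx=+2,dy=+3->C; (7,8):dx=-1,dy=+6->D
Step 2: C = 8, D = 20, total pairs = 28.
Step 3: tau = (C - D)/(n(n-1)/2) = (8 - 20)/28 = -0.428571.
Step 4: Exact two-sided p-value (enumerate n! = 40320 permutations of y under H0): p = 0.178869.
Step 5: alpha = 0.05. fail to reject H0.

tau_b = -0.4286 (C=8, D=20), p = 0.178869, fail to reject H0.


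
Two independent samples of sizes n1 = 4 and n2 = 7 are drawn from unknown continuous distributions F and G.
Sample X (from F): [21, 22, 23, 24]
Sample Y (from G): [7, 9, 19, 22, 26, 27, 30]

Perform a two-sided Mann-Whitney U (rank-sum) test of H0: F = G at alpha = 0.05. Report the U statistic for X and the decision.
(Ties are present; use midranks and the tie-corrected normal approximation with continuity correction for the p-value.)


Step 1: Combine and sort all 11 observations; assign midranks.
sorted (value, group): (7,Y), (9,Y), (19,Y), (21,X), (22,X), (22,Y), (23,X), (24,X), (26,Y), (27,Y), (30,Y)
ranks: 7->1, 9->2, 19->3, 21->4, 22->5.5, 22->5.5, 23->7, 24->8, 26->9, 27->10, 30->11
Step 2: Rank sum for X: R1 = 4 + 5.5 + 7 + 8 = 24.5.
Step 3: U_X = R1 - n1(n1+1)/2 = 24.5 - 4*5/2 = 24.5 - 10 = 14.5.
       U_Y = n1*n2 - U_X = 28 - 14.5 = 13.5.
Step 4: Ties are present, so use the tie-corrected normal approximation (with continuity correction) for the p-value.
Step 5: p-value = 1.000000; compare to alpha = 0.05. fail to reject H0.

U_X = 14.5, p = 1.000000, fail to reject H0 at alpha = 0.05.


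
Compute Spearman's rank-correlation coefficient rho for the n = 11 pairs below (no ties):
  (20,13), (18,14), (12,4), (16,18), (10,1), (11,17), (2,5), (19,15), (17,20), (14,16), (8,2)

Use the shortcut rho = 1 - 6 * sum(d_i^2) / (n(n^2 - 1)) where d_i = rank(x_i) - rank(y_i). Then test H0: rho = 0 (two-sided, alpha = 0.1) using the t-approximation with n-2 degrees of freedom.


Step 1: Rank x and y separately (midranks; no ties here).
rank(x): 20->11, 18->9, 12->5, 16->7, 10->3, 11->4, 2->1, 19->10, 17->8, 14->6, 8->2
rank(y): 13->5, 14->6, 4->3, 18->10, 1->1, 17->9, 5->4, 15->7, 20->11, 16->8, 2->2
Step 2: d_i = R_x(i) - R_y(i); compute d_i^2.
  (11-5)^2=36, (9-6)^2=9, (5-3)^2=4, (7-10)^2=9, (3-1)^2=4, (4-9)^2=25, (1-4)^2=9, (10-7)^2=9, (8-11)^2=9, (6-8)^2=4, (2-2)^2=0
sum(d^2) = 118.
Step 3: rho = 1 - 6*118 / (11*(11^2 - 1)) = 1 - 708/1320 = 0.463636.
Step 4: Under H0, t = rho * sqrt((n-2)/(1-rho^2)) = 1.5698 ~ t(9).
Step 5: Two-sided p-value from the t-distribution with 9 df = 0.150901.
Step 6: alpha = 0.1. fail to reject H0.

rho = 0.4636, p = 0.150901, fail to reject H0 at alpha = 0.1.


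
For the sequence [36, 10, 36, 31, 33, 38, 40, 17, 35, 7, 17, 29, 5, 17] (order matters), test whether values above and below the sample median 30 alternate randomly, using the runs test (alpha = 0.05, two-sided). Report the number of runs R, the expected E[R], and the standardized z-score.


Step 1: Compute median = 30; label A = above, B = below.
Labels in order: ABAAAAABABBBBB  (n_A = 7, n_B = 7)
Step 2: Count runs R = 6.
Step 3: Under H0 (random ordering), E[R] = 2*n_A*n_B/(n_A+n_B) + 1 = 2*7*7/14 + 1 = 8.0000.
        Var[R] = 2*n_A*n_B*(2*n_A*n_B - n_A - n_B) / ((n_A+n_B)^2 * (n_A+n_B-1)) = 8232/2548 = 3.2308.
        SD[R] = 1.7974.
Step 4: Continuity-corrected z = (R + 0.5 - E[R]) / SD[R] = (6 + 0.5 - 8.0000) / 1.7974 = -0.8345.
Step 5: Two-sided p-value via normal approximation = 2*(1 - Phi(|z|)) = 0.403986.
Step 6: alpha = 0.05. fail to reject H0.

R = 6, z = -0.8345, p = 0.403986, fail to reject H0.


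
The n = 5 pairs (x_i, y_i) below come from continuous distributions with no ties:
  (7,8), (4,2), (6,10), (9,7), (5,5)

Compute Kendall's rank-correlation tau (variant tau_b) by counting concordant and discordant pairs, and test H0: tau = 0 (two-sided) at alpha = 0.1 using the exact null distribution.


Step 1: Enumerate the 10 unordered pairs (i,j) with i<j and classify each by sign(x_j-x_i) * sign(y_j-y_i).
  (1,2):dx=-3,dy=-6->C; (1,3):dx=-1,dy=+2->D; (1,4):dx=+2,dy=-1->D; (1,5):dx=-2,dy=-3->C
  (2,3):dx=+2,dy=+8->C; (2,4):dx=+5,dy=+5->C; (2,5):dx=+1,dy=+3->C; (3,4):dx=+3,dy=-3->D
  (3,5):dx=-1,dy=-5->C; (4,5):dx=-4,dy=-2->C
Step 2: C = 7, D = 3, total pairs = 10.
Step 3: tau = (C - D)/(n(n-1)/2) = (7 - 3)/10 = 0.400000.
Step 4: Exact two-sided p-value (enumerate n! = 120 permutations of y under H0): p = 0.483333.
Step 5: alpha = 0.1. fail to reject H0.

tau_b = 0.4000 (C=7, D=3), p = 0.483333, fail to reject H0.


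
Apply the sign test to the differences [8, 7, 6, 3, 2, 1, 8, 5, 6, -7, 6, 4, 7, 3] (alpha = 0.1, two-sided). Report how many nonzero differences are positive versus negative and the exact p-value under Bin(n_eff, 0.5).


Step 1: Discard zero differences. Original n = 14; n_eff = number of nonzero differences = 14.
Nonzero differences (with sign): +8, +7, +6, +3, +2, +1, +8, +5, +6, -7, +6, +4, +7, +3
Step 2: Count signs: positive = 13, negative = 1.
Step 3: Under H0: P(positive) = 0.5, so the number of positives S ~ Bin(14, 0.5).
Step 4: Two-sided exact p-value = sum of Bin(14,0.5) probabilities at or below the observed probability = 0.001831.
Step 5: alpha = 0.1. reject H0.

n_eff = 14, pos = 13, neg = 1, p = 0.001831, reject H0.


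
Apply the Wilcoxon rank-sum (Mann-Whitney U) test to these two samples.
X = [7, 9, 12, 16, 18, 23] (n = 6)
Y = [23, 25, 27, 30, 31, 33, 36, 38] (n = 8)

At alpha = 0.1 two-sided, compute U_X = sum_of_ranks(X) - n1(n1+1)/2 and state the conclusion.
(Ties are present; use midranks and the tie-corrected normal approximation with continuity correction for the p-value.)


Step 1: Combine and sort all 14 observations; assign midranks.
sorted (value, group): (7,X), (9,X), (12,X), (16,X), (18,X), (23,X), (23,Y), (25,Y), (27,Y), (30,Y), (31,Y), (33,Y), (36,Y), (38,Y)
ranks: 7->1, 9->2, 12->3, 16->4, 18->5, 23->6.5, 23->6.5, 25->8, 27->9, 30->10, 31->11, 33->12, 36->13, 38->14
Step 2: Rank sum for X: R1 = 1 + 2 + 3 + 4 + 5 + 6.5 = 21.5.
Step 3: U_X = R1 - n1(n1+1)/2 = 21.5 - 6*7/2 = 21.5 - 21 = 0.5.
       U_Y = n1*n2 - U_X = 48 - 0.5 = 47.5.
Step 4: Ties are present, so use the tie-corrected normal approximation (with continuity correction) for the p-value.
Step 5: p-value = 0.002953; compare to alpha = 0.1. reject H0.

U_X = 0.5, p = 0.002953, reject H0 at alpha = 0.1.


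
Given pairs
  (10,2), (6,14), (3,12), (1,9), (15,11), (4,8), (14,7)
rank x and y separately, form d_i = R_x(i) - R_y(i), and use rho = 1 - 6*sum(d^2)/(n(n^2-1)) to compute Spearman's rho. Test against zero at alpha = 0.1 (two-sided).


Step 1: Rank x and y separately (midranks; no ties here).
rank(x): 10->5, 6->4, 3->2, 1->1, 15->7, 4->3, 14->6
rank(y): 2->1, 14->7, 12->6, 9->4, 11->5, 8->3, 7->2
Step 2: d_i = R_x(i) - R_y(i); compute d_i^2.
  (5-1)^2=16, (4-7)^2=9, (2-6)^2=16, (1-4)^2=9, (7-5)^2=4, (3-3)^2=0, (6-2)^2=16
sum(d^2) = 70.
Step 3: rho = 1 - 6*70 / (7*(7^2 - 1)) = 1 - 420/336 = -0.250000.
Step 4: Under H0, t = rho * sqrt((n-2)/(1-rho^2)) = -0.5774 ~ t(5).
Step 5: Two-sided p-value from the t-distribution with 5 df = 0.588724.
Step 6: alpha = 0.1. fail to reject H0.

rho = -0.2500, p = 0.588724, fail to reject H0 at alpha = 0.1.


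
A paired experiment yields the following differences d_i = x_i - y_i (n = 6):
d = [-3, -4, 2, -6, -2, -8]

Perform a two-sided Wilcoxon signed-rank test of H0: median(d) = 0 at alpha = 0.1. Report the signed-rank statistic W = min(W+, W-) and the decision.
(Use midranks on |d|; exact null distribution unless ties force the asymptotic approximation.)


Step 1: Drop any zero differences (none here) and take |d_i|.
|d| = [3, 4, 2, 6, 2, 8]
Step 2: Midrank |d_i| (ties get averaged ranks).
ranks: |3|->3, |4|->4, |2|->1.5, |6|->5, |2|->1.5, |8|->6
Step 3: Attach original signs; sum ranks with positive sign and with negative sign.
W+ = 1.5 = 1.5
W- = 3 + 4 + 5 + 1.5 + 6 = 19.5
(Check: W+ + W- = 21 should equal n(n+1)/2 = 21.)
Step 4: Test statistic W = min(W+, W-) = 1.5.
Step 5: Ties in |d|, so use the tie-corrected normal approximation.
        E[W] = n(n+1)/4 = 6*7/4 = 10.5.
        Tie groups: |d|=2 (t=2); sum(t^3 - t) = 6.
        Var[W] = n(n+1)(2n+1)/24 - sum(t^3-t)/48 = 546/24 - 6/48 = 22.625.
        z = (W - E[W]) / sqrt(Var[W]) = (1.5 - 10.5) / 4.7566 = -1.8921.
        Two-sided p = 2*Phi(z) = 0.058475.
Step 6: alpha = 0.1. reject H0.

W+ = 1.5, W- = 19.5, W = min = 1.5, p = 0.058475, reject H0.


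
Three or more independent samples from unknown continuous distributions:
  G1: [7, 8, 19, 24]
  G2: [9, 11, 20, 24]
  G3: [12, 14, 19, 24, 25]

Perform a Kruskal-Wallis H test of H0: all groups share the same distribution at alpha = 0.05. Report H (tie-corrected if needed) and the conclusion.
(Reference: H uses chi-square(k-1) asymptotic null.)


Step 1: Combine all N = 13 observations and assign midranks.
sorted (value, group, rank): (7,G1,1), (8,G1,2), (9,G2,3), (11,G2,4), (12,G3,5), (14,G3,6), (19,G1,7.5), (19,G3,7.5), (20,G2,9), (24,G1,11), (24,G2,11), (24,G3,11), (25,G3,13)
Step 2: Sum ranks within each group.
R_1 = 21.5 (n_1 = 4)
R_2 = 27 (n_2 = 4)
R_3 = 42.5 (n_3 = 5)
Step 3: H = 12/(N(N+1)) * sum(R_i^2/n_i) - 3(N+1)
     = 12/(13*14) * (21.5^2/4 + 27^2/4 + 42.5^2/5) - 3*14
     = 0.065934 * 659.062 - 42
     = 1.454670.
Step 4: Ties present; correction factor C = 1 - 30/(13^3 - 13) = 0.986264. Corrected H = 1.454670 / 0.986264 = 1.474930.
Step 5: Under H0, H ~ chi^2(2); p-value = 0.478325.
Step 6: alpha = 0.05. fail to reject H0.

H = 1.4749, df = 2, p = 0.478325, fail to reject H0.


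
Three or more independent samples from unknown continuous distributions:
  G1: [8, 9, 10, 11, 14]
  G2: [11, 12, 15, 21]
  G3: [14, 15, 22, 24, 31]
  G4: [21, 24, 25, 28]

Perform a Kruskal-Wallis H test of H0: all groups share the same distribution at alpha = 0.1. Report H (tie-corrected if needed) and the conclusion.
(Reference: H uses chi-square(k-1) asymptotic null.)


Step 1: Combine all N = 18 observations and assign midranks.
sorted (value, group, rank): (8,G1,1), (9,G1,2), (10,G1,3), (11,G1,4.5), (11,G2,4.5), (12,G2,6), (14,G1,7.5), (14,G3,7.5), (15,G2,9.5), (15,G3,9.5), (21,G2,11.5), (21,G4,11.5), (22,G3,13), (24,G3,14.5), (24,G4,14.5), (25,G4,16), (28,G4,17), (31,G3,18)
Step 2: Sum ranks within each group.
R_1 = 18 (n_1 = 5)
R_2 = 31.5 (n_2 = 4)
R_3 = 62.5 (n_3 = 5)
R_4 = 59 (n_4 = 4)
Step 3: H = 12/(N(N+1)) * sum(R_i^2/n_i) - 3(N+1)
     = 12/(18*19) * (18^2/5 + 31.5^2/4 + 62.5^2/5 + 59^2/4) - 3*19
     = 0.035088 * 1964.36 - 57
     = 11.925000.
Step 4: Ties present; correction factor C = 1 - 30/(18^3 - 18) = 0.994840. Corrected H = 11.925000 / 0.994840 = 11.986852.
Step 5: Under H0, H ~ chi^2(3); p-value = 0.007428.
Step 6: alpha = 0.1. reject H0.

H = 11.9869, df = 3, p = 0.007428, reject H0.


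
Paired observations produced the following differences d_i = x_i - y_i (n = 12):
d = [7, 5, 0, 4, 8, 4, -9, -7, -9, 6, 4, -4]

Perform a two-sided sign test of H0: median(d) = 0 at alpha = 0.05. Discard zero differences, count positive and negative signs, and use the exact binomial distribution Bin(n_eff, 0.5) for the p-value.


Step 1: Discard zero differences. Original n = 12; n_eff = number of nonzero differences = 11.
Nonzero differences (with sign): +7, +5, +4, +8, +4, -9, -7, -9, +6, +4, -4
Step 2: Count signs: positive = 7, negative = 4.
Step 3: Under H0: P(positive) = 0.5, so the number of positives S ~ Bin(11, 0.5).
Step 4: Two-sided exact p-value = sum of Bin(11,0.5) probabilities at or below the observed probability = 0.548828.
Step 5: alpha = 0.05. fail to reject H0.

n_eff = 11, pos = 7, neg = 4, p = 0.548828, fail to reject H0.


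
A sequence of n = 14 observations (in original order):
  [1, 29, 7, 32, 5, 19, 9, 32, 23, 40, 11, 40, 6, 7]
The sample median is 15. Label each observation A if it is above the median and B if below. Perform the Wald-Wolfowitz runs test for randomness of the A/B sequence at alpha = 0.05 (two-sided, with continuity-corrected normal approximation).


Step 1: Compute median = 15; label A = above, B = below.
Labels in order: BABABABAAABABB  (n_A = 7, n_B = 7)
Step 2: Count runs R = 11.
Step 3: Under H0 (random ordering), E[R] = 2*n_A*n_B/(n_A+n_B) + 1 = 2*7*7/14 + 1 = 8.0000.
        Var[R] = 2*n_A*n_B*(2*n_A*n_B - n_A - n_B) / ((n_A+n_B)^2 * (n_A+n_B-1)) = 8232/2548 = 3.2308.
        SD[R] = 1.7974.
Step 4: Continuity-corrected z = (R - 0.5 - E[R]) / SD[R] = (11 - 0.5 - 8.0000) / 1.7974 = 1.3909.
Step 5: Two-sided p-value via normal approximation = 2*(1 - Phi(|z|)) = 0.164264.
Step 6: alpha = 0.05. fail to reject H0.

R = 11, z = 1.3909, p = 0.164264, fail to reject H0.


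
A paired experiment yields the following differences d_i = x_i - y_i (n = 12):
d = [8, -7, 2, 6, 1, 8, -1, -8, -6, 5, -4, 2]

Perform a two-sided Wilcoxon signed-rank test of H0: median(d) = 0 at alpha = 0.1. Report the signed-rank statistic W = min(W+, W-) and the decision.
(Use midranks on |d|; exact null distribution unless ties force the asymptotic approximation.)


Step 1: Drop any zero differences (none here) and take |d_i|.
|d| = [8, 7, 2, 6, 1, 8, 1, 8, 6, 5, 4, 2]
Step 2: Midrank |d_i| (ties get averaged ranks).
ranks: |8|->11, |7|->9, |2|->3.5, |6|->7.5, |1|->1.5, |8|->11, |1|->1.5, |8|->11, |6|->7.5, |5|->6, |4|->5, |2|->3.5
Step 3: Attach original signs; sum ranks with positive sign and with negative sign.
W+ = 11 + 3.5 + 7.5 + 1.5 + 11 + 6 + 3.5 = 44
W- = 9 + 1.5 + 11 + 7.5 + 5 = 34
(Check: W+ + W- = 78 should equal n(n+1)/2 = 78.)
Step 4: Test statistic W = min(W+, W-) = 34.
Step 5: Ties in |d|, so use the tie-corrected normal approximation.
        E[W] = n(n+1)/4 = 12*13/4 = 39.
        Tie groups: |d|=1 (t=2), |d|=2 (t=2), |d|=6 (t=2), |d|=8 (t=3); sum(t^3 - t) = 42.
        Var[W] = n(n+1)(2n+1)/24 - sum(t^3-t)/48 = 3900/24 - 42/48 = 161.625.
        z = (W - E[W]) / sqrt(Var[W]) = (34 - 39) / 12.7132 = -0.3933.
        Two-sided p = 2*Phi(z) = 0.694103.
Step 6: alpha = 0.1. fail to reject H0.

W+ = 44, W- = 34, W = min = 34, p = 0.694103, fail to reject H0.


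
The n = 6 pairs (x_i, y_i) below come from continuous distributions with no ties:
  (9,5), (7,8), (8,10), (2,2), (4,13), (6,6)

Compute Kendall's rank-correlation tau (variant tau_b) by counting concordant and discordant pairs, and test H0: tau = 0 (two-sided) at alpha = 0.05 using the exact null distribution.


Step 1: Enumerate the 15 unordered pairs (i,j) with i<j and classify each by sign(x_j-x_i) * sign(y_j-y_i).
  (1,2):dx=-2,dy=+3->D; (1,3):dx=-1,dy=+5->D; (1,4):dx=-7,dy=-3->C; (1,5):dx=-5,dy=+8->D
  (1,6):dx=-3,dy=+1->D; (2,3):dx=+1,dy=+2->C; (2,4):dx=-5,dy=-6->C; (2,5):dx=-3,dy=+5->D
  (2,6):dx=-1,dy=-2->C; (3,4):dx=-6,dy=-8->C; (3,5):dx=-4,dy=+3->D; (3,6):dx=-2,dy=-4->C
  (4,5):dx=+2,dy=+11->C; (4,6):dx=+4,dy=+4->C; (5,6):dx=+2,dy=-7->D
Step 2: C = 8, D = 7, total pairs = 15.
Step 3: tau = (C - D)/(n(n-1)/2) = (8 - 7)/15 = 0.066667.
Step 4: Exact two-sided p-value (enumerate n! = 720 permutations of y under H0): p = 1.000000.
Step 5: alpha = 0.05. fail to reject H0.

tau_b = 0.0667 (C=8, D=7), p = 1.000000, fail to reject H0.


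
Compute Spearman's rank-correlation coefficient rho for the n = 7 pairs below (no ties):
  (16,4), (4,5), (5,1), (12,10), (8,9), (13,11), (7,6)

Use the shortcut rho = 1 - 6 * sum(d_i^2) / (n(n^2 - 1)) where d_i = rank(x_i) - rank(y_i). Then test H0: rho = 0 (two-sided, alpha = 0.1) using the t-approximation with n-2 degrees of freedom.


Step 1: Rank x and y separately (midranks; no ties here).
rank(x): 16->7, 4->1, 5->2, 12->5, 8->4, 13->6, 7->3
rank(y): 4->2, 5->3, 1->1, 10->6, 9->5, 11->7, 6->4
Step 2: d_i = R_x(i) - R_y(i); compute d_i^2.
  (7-2)^2=25, (1-3)^2=4, (2-1)^2=1, (5-6)^2=1, (4-5)^2=1, (6-7)^2=1, (3-4)^2=1
sum(d^2) = 34.
Step 3: rho = 1 - 6*34 / (7*(7^2 - 1)) = 1 - 204/336 = 0.392857.
Step 4: Under H0, t = rho * sqrt((n-2)/(1-rho^2)) = 0.9553 ~ t(5).
Step 5: Two-sided p-value from the t-distribution with 5 df = 0.383317.
Step 6: alpha = 0.1. fail to reject H0.

rho = 0.3929, p = 0.383317, fail to reject H0 at alpha = 0.1.


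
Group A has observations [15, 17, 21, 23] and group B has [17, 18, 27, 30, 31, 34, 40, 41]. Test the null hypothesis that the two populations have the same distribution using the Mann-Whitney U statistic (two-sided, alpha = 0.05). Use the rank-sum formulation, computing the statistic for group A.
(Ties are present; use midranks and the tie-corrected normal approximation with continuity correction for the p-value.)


Step 1: Combine and sort all 12 observations; assign midranks.
sorted (value, group): (15,X), (17,X), (17,Y), (18,Y), (21,X), (23,X), (27,Y), (30,Y), (31,Y), (34,Y), (40,Y), (41,Y)
ranks: 15->1, 17->2.5, 17->2.5, 18->4, 21->5, 23->6, 27->7, 30->8, 31->9, 34->10, 40->11, 41->12
Step 2: Rank sum for X: R1 = 1 + 2.5 + 5 + 6 = 14.5.
Step 3: U_X = R1 - n1(n1+1)/2 = 14.5 - 4*5/2 = 14.5 - 10 = 4.5.
       U_Y = n1*n2 - U_X = 32 - 4.5 = 27.5.
Step 4: Ties are present, so use the tie-corrected normal approximation (with continuity correction) for the p-value.
Step 5: p-value = 0.061271; compare to alpha = 0.05. fail to reject H0.

U_X = 4.5, p = 0.061271, fail to reject H0 at alpha = 0.05.


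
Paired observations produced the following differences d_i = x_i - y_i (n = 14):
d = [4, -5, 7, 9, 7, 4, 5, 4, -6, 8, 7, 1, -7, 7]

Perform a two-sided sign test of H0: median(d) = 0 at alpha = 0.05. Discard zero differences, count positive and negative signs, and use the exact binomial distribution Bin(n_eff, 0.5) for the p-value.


Step 1: Discard zero differences. Original n = 14; n_eff = number of nonzero differences = 14.
Nonzero differences (with sign): +4, -5, +7, +9, +7, +4, +5, +4, -6, +8, +7, +1, -7, +7
Step 2: Count signs: positive = 11, negative = 3.
Step 3: Under H0: P(positive) = 0.5, so the number of positives S ~ Bin(14, 0.5).
Step 4: Two-sided exact p-value = sum of Bin(14,0.5) probabilities at or below the observed probability = 0.057373.
Step 5: alpha = 0.05. fail to reject H0.

n_eff = 14, pos = 11, neg = 3, p = 0.057373, fail to reject H0.
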